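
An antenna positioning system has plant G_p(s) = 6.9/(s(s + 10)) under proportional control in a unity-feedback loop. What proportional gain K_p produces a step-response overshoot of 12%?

From %OS = 100·exp(−πζ/√(1−ζ²)) = 12%, ζ = −ln(0.12)/√(π²+ln²(0.12)) = 0.5594.
Characteristic equation s² + 10s + 6.9K_p = 0 gives ζ = 10/(2√(6.9K_p)).
Setting ζ = 0.5594: √(6.9K_p) = 10/(2·0.5594) = 8.938, so K_p = 79.89/6.9 = 11.6.

K_p = 11.6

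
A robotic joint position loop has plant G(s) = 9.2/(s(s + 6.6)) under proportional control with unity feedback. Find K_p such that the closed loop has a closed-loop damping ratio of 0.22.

Closed-loop characteristic equation: s² + 6.6s + K_p·9.2 = 0.
So ω_n = √(9.2K_p) and 2ζω_n = 6.6, giving ζ = 6.6/(2√(9.2K_p)).
Setting ζ = 0.22: √(9.2K_p) = 6.6/(2·0.22) = 15, so K_p = 225/9.2 = 24.5.

K_p = 24.5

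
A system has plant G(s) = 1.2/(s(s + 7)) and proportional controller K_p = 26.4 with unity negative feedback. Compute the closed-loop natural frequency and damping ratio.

ω_n = 5.63 rad/s, ζ = 0.622

With unity feedback the closed-loop characteristic equation is s² + 7s + 26.4·1.2 = s² + 7s + 31.68 = 0.
So ω_n² = 31.68 ⇒ ω_n = 5.628 rad/s, and ζ = 7/(2ω_n) = 0.622.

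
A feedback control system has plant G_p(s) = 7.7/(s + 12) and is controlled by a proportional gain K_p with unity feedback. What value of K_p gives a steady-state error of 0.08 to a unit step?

The loop is type 0, so e_ss(step) = 1/(1 + K_pos) with K_pos = K_p·G_p(0).
G_p(0) = 0.6417. Require 1/(1 + K_p·0.6417) = 0.08, so 1 + 0.6417·K_p = 12.5.
K_p = (12.5 − 1)/0.6417 = 17.9.

K_p = 17.9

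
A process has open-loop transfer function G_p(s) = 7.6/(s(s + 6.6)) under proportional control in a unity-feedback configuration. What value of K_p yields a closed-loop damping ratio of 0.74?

Closed-loop characteristic equation: s² + 6.6s + K_p·7.6 = 0.
So ω_n = √(7.6K_p) and 2ζω_n = 6.6, giving ζ = 6.6/(2√(7.6K_p)).
Setting ζ = 0.74: √(7.6K_p) = 6.6/(2·0.74) = 4.459, so K_p = 19.89/7.6 = 2.62.

K_p = 2.62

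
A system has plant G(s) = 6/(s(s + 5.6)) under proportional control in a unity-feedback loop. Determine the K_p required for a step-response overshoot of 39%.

K_p = 15.9

From %OS = 100·exp(−πζ/√(1−ζ²)) = 39%, ζ = −ln(0.39)/√(π²+ln²(0.39)) = 0.2871.
Characteristic equation s² + 5.6s + 6K_p = 0 gives ζ = 5.6/(2√(6K_p)).
Setting ζ = 0.2871: √(6K_p) = 5.6/(2·0.2871) = 9.753, so K_p = 95.11/6 = 15.9.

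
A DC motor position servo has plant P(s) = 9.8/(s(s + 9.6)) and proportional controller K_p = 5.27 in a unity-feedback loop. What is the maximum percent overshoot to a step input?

5.96%

Closed-loop characteristic equation: s² + 9.6s + 51.65 = 0, so ω_n = 7.187 rad/s and ζ = 9.6/(2·7.187) = 0.6679.
%OS = 100·exp(−πζ/√(1−ζ²)) = 100·exp(−π·0.6679/√0.5539) = 5.96%.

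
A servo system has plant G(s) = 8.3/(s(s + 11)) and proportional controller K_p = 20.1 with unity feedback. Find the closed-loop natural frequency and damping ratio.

With unity feedback the closed-loop characteristic equation is s² + 11s + 20.1·8.3 = s² + 11s + 166.8 = 0.
Matching s² + 2ζω_n s + ω_n²: ω_n = √166.8 = 12.92 rad/s and 2ζω_n = 11, so ζ = 11/(2·12.92) = 0.426.

ω_n = 12.9 rad/s, ζ = 0.426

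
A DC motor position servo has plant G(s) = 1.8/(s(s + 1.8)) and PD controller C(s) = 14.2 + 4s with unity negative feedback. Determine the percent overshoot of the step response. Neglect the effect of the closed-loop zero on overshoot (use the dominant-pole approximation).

0.217%

Forward path: (14.2 + 4s)·1.8/(s(s+1.8)). The closed-loop characteristic equation is s² + (1.8 + 1.8·4)s + 1.8·14.2 = 0.
That is s² + 9s + 25.56 = 0, so ω_n = 5.056 rad/s and ζ = 9/(2·5.056) = 0.8901.
%OS = 100·exp(−πζ/√(1−ζ²)) = 0.217%.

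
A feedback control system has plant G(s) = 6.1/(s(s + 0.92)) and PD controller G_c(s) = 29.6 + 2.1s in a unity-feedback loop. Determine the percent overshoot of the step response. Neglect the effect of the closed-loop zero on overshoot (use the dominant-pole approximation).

15.5%

Forward path: (29.6 + 2.1s)·6.1/(s(s+0.92)). The closed-loop characteristic equation is s² + (0.92 + 6.1·2.1)s + 6.1·29.6 = 0.
That is s² + 13.73s + 180.6 = 0, so ω_n = 13.44 rad/s and ζ = 13.73/(2·13.44) = 0.5109.
%OS = 100·exp(−πζ/√(1−ζ²)) = 15.5%.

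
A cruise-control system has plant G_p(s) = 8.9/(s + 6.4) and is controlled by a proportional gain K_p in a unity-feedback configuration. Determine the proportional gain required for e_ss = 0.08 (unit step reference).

K_p = 8.27

Steady-state error for a unit step on this type-0 loop is 1/(1 + K_p·G_p(0)).
G_p(0) = 1.391. Require 1/(1 + K_p·1.391) = 0.08, so 1 + 1.391·K_p = 12.5.
K_p = (12.5 − 1)/1.391 = 8.27.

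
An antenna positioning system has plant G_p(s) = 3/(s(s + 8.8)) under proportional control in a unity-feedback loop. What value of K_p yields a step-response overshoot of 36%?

K_p = 67.5

From %OS = 100·exp(−πζ/√(1−ζ²)) = 36%, ζ = −ln(0.36)/√(π²+ln²(0.36)) = 0.3093.
Characteristic equation s² + 8.8s + 3K_p = 0 gives ζ = 8.8/(2√(3K_p)).
Setting ζ = 0.3093: √(3K_p) = 8.8/(2·0.3093) = 14.23, so K_p = 202.4/3 = 67.5.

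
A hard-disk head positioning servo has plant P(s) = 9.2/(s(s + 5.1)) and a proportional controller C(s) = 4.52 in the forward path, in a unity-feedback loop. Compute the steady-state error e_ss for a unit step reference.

0

The open loop C(s)P(s) has a pole at the origin (type 1), so the static position error constant is infinite and e_ss = 1/(1+∞) = 0.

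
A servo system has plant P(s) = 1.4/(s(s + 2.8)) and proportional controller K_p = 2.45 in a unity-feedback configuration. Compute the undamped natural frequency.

ω_n = 1.85 rad/s

1 + K_p·P(s) = 0 gives s² + 2.8s + 3.43 = 0.
Matching s² + 2ζω_n s + ω_n²: ω_n = √3.43 = 1.852 rad/s and 2ζω_n = 2.8, so ζ = 2.8/(2·1.852) = 0.756.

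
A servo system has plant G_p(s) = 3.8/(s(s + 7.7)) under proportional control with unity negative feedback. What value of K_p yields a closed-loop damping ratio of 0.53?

K_p = 13.9

Closed-loop characteristic equation: s² + 7.7s + K_p·3.8 = 0.
So ω_n = √(3.8K_p) and 2ζω_n = 7.7, giving ζ = 7.7/(2√(3.8K_p)).
Setting ζ = 0.53: √(3.8K_p) = 7.7/(2·0.53) = 7.264, so K_p = 52.77/3.8 = 13.9.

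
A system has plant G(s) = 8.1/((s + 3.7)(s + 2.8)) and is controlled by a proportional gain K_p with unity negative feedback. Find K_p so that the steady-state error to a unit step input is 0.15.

Steady-state error for a unit step on this type-0 loop is 1/(1 + K_p·G(0)).
G(0) = 0.7819. Require 1/(1 + K_p·0.7819) = 0.15, so 1 + 0.7819·K_p = 6.667.
K_p = (6.667 − 1)/0.7819 = 7.25.

K_p = 7.25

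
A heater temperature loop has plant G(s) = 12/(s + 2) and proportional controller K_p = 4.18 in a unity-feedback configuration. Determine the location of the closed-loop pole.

Closed-loop transfer function: T(s) = K_p·G(s)/(1 + K_p·G(s)) = 50.16/(s + 2 + 50.16) = 50.16/(s + 52.16).
The closed-loop pole is at s = −52.16.

s = -52.16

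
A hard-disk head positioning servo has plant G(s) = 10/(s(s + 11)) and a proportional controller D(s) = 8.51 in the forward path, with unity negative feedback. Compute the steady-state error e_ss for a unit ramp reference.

0.129

The loop has one pole at the origin (type 1). Velocity error constant K_v = lim_{s→0} s·D(s)G(s) = 8.51·10/11 = 7.736.
Steady-state error to a unit ramp: e_ss = 1/K_v = 0.129.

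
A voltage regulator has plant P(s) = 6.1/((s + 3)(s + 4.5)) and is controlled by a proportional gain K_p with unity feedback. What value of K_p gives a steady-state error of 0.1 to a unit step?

K_p = 19.9

The loop is type 0, so e_ss(step) = 1/(1 + K_pos) with K_pos = K_p·P(0).
P(0) = 0.4519. Require 1/(1 + K_p·0.4519) = 0.1, so 1 + 0.4519·K_p = 10.
K_p = (10 − 1)/0.4519 = 19.9.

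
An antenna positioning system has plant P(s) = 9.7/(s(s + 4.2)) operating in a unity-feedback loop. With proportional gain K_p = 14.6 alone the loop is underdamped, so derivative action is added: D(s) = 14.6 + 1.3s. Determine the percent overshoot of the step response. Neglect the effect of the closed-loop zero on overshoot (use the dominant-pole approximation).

Forward path: (14.6 + 1.3s)·9.7/(s(s+4.2)). The closed-loop characteristic equation is s² + (4.2 + 9.7·1.3)s + 9.7·14.6 = 0.
That is s² + 16.81s + 141.6 = 0, so ω_n = 11.9 rad/s and ζ = 16.81/(2·11.9) = 0.7063.
%OS = 100·exp(−πζ/√(1−ζ²)) = 4.35%.

4.35%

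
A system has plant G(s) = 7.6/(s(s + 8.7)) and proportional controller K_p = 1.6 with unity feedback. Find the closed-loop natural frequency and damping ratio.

The closed-loop denominator is s(s+8.7) + 1.6·7.6 = s² + 8.7s + 12.16.
So ω_n² = 12.16 ⇒ ω_n = 3.487 rad/s, and ζ = 8.7/(2ω_n) = 1.25.

ω_n = 3.49 rad/s, ζ = 1.25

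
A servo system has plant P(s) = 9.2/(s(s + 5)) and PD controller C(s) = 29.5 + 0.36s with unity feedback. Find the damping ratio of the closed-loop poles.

Forward path: (29.5 + 0.36s)·9.2/(s(s+5)). The closed-loop characteristic equation is s² + (5 + 9.2·0.36)s + 9.2·29.5 = 0.
That is s² + 8.312s + 271.4 = 0, so ω_n = 16.47 rad/s and ζ = 8.312/(2·16.47) = 0.2523.

ζ = 0.252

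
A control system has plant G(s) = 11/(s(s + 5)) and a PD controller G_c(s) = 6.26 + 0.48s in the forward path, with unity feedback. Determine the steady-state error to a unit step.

The open loop G_c(s)G(s) has a pole at the origin (type 1), so the static position error constant is infinite and e_ss = 1/(1+∞) = 0.

0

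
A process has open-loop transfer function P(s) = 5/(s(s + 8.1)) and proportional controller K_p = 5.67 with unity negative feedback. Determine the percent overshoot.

From 1 + K_pP(s) = 0: s² + 8.1s + 28.35 = 0 ⇒ ω_n = 5.324, ζ = 0.7606.
%OS = 100·exp(−πζ/√(1−ζ²)) = 100·exp(−π·0.7606/√0.4214) = 2.52%.

2.52%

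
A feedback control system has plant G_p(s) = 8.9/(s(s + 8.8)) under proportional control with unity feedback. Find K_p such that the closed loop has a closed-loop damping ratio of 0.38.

Closed-loop characteristic equation: s² + 8.8s + K_p·8.9 = 0.
So ω_n = √(8.9K_p) and 2ζω_n = 8.8, giving ζ = 8.8/(2√(8.9K_p)).
Setting ζ = 0.38: √(8.9K_p) = 8.8/(2·0.38) = 11.58, so K_p = 134.1/8.9 = 15.1.

K_p = 15.1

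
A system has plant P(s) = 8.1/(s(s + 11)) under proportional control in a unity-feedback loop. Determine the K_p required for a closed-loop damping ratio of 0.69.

K_p = 7.84

Closed-loop characteristic equation: s² + 11s + K_p·8.1 = 0.
So ω_n = √(8.1K_p) and 2ζω_n = 11, giving ζ = 11/(2√(8.1K_p)).
Setting ζ = 0.69: √(8.1K_p) = 11/(2·0.69) = 7.971, so K_p = 63.54/8.1 = 7.84.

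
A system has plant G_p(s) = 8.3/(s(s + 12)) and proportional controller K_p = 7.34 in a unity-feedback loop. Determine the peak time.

The closed-loop denominator s² + 12s + 60.92 gives ω_n = √60.92 = 7.805 and ζ = 12/(2ω_n) = 0.7687.
Damped frequency ω_d = ω_n√(1−ζ²) = 4.992 rad/s, so peak time T_p = π/ω_d = 0.629 s.

T_p = 0.629 s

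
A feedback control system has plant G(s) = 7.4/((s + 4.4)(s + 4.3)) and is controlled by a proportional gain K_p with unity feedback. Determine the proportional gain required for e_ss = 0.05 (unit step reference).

The loop is type 0, so e_ss(step) = 1/(1 + K_pos) with K_pos = K_p·G(0).
G(0) = 0.3911. Require 1/(1 + K_p·0.3911) = 0.05, so 1 + 0.3911·K_p = 20.
K_p = (20 − 1)/0.3911 = 48.6.

K_p = 48.6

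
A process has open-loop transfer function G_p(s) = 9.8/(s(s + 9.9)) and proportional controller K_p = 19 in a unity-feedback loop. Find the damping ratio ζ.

ζ = 0.363

With unity feedback the closed-loop characteristic equation is s² + 9.9s + 19·9.8 = s² + 9.9s + 186.2 = 0.
Matching s² + 2ζω_n s + ω_n²: ω_n = √186.2 = 13.65 rad/s and 2ζω_n = 9.9, so ζ = 9.9/(2·13.65) = 0.363.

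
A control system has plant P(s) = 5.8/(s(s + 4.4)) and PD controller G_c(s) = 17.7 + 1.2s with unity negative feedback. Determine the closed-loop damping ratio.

Forward path: (17.7 + 1.2s)·5.8/(s(s+4.4)). The closed-loop characteristic equation is s² + (4.4 + 5.8·1.2)s + 5.8·17.7 = 0.
That is s² + 11.36s + 102.7 = 0, so ω_n = 10.13 rad/s and ζ = 11.36/(2·10.13) = 0.5606.

ζ = 0.561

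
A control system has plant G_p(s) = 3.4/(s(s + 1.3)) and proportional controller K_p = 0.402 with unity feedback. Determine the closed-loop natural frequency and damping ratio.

ω_n = 1.17 rad/s, ζ = 0.556

The closed-loop denominator is s(s+1.3) + 0.402·3.4 = s² + 1.3s + 1.367.
So ω_n² = 1.367 ⇒ ω_n = 1.169 rad/s, and ζ = 1.3/(2ω_n) = 0.556.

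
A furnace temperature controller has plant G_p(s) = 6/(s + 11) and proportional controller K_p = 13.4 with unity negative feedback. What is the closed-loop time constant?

τ = 0.0109 s

Closed-loop transfer function: T(s) = K_p·G_p(s)/(1 + K_p·G_p(s)) = 80.4/(s + 11 + 80.4) = 80.4/(s + 91.4).
Time constant τ = 1/91.4 = 0.0109 s.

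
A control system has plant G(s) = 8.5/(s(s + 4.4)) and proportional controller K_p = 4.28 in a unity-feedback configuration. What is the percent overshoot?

The closed-loop denominator s² + 4.4s + 36.38 gives ω_n = √36.38 = 6.032 and ζ = 4.4/(2ω_n) = 0.3647.
%OS = 100·exp(−πζ/√(1−ζ²)) = 100·exp(−π·0.3647/√0.867) = 29.2%.

29.2%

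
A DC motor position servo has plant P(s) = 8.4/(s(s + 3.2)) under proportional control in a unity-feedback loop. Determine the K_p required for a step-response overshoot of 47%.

K_p = 5.58

From %OS = 100·exp(−πζ/√(1−ζ²)) = 47%, ζ = −ln(0.47)/√(π²+ln²(0.47)) = 0.2337.
Characteristic equation s² + 3.2s + 8.4K_p = 0 gives ζ = 3.2/(2√(8.4K_p)).
Setting ζ = 0.2337: √(8.4K_p) = 3.2/(2·0.2337) = 6.847, so K_p = 46.88/8.4 = 5.58.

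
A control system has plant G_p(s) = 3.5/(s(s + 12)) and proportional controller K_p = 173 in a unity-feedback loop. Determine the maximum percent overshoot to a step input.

From 1 + K_pG_p(s) = 0: s² + 12s + 605.5 = 0 ⇒ ω_n = 24.61, ζ = 0.2438.
%OS = 100·exp(−πζ/√(1−ζ²)) = 100·exp(−π·0.2438/√0.9405) = 45.4%.

45.4%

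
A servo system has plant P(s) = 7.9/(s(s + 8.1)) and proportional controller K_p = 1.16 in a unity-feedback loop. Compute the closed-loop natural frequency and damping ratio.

ω_n = 3.03 rad/s, ζ = 1.34

1 + K_p·P(s) = 0 gives s² + 8.1s + 9.164 = 0.
Matching s² + 2ζω_n s + ω_n²: ω_n = √9.164 = 3.027 rad/s and 2ζω_n = 8.1, so ζ = 8.1/(2·3.027) = 1.34.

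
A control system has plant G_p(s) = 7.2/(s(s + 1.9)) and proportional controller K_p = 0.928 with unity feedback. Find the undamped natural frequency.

ω_n = 2.58 rad/s

The closed-loop denominator is s(s+1.9) + 0.928·7.2 = s² + 1.9s + 6.682.
Matching s² + 2ζω_n s + ω_n²: ω_n = √6.682 = 2.585 rad/s and 2ζω_n = 1.9, so ζ = 1.9/(2·2.585) = 0.368.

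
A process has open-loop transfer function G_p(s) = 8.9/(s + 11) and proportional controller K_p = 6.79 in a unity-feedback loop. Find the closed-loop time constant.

Closed-loop transfer function: T(s) = K_p·G_p(s)/(1 + K_p·G_p(s)) = 60.43/(s + 11 + 60.43) = 60.43/(s + 71.43).
Time constant τ = 1/71.43 = 0.014 s.

τ = 0.014 s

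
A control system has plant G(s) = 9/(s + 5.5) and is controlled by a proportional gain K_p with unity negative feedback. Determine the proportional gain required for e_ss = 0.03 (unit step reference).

The loop is type 0, so e_ss(step) = 1/(1 + K_pos) with K_pos = K_p·G(0).
G(0) = 1.636. Require 1/(1 + K_p·1.636) = 0.03, so 1 + 1.636·K_p = 33.33.
K_p = (33.33 − 1)/1.636 = 19.8.

K_p = 19.8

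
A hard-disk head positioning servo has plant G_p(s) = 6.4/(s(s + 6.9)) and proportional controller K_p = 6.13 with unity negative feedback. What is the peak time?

Closed-loop characteristic equation: s² + 6.9s + 39.23 = 0, so ω_n = 6.264 rad/s and ζ = 6.9/(2·6.264) = 0.5508.
Damped frequency ω_d = ω_n√(1−ζ²) = 5.228 rad/s, so peak time T_p = π/ω_d = 0.601 s.

T_p = 0.601 s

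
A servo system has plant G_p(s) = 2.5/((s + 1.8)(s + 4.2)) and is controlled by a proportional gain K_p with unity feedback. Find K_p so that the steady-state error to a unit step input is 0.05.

Steady-state error for a unit step on this type-0 loop is 1/(1 + K_p·G_p(0)).
G_p(0) = 0.3307. Require 1/(1 + K_p·0.3307) = 0.05, so 1 + 0.3307·K_p = 20.
K_p = (20 − 1)/0.3307 = 57.5.

K_p = 57.5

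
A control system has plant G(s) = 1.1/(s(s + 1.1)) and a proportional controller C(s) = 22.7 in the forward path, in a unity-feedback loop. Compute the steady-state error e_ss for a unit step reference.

0

The open loop C(s)G(s) has a pole at the origin (type 1), so the static position error constant is infinite and e_ss = 1/(1+∞) = 0.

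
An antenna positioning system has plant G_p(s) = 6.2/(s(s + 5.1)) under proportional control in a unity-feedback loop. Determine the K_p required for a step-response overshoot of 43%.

From %OS = 100·exp(−πζ/√(1−ζ²)) = 43%, ζ = −ln(0.43)/√(π²+ln²(0.43)) = 0.2594.
Characteristic equation s² + 5.1s + 6.2K_p = 0 gives ζ = 5.1/(2√(6.2K_p)).
Setting ζ = 0.2594: √(6.2K_p) = 5.1/(2·0.2594) = 9.829, so K_p = 96.6/6.2 = 15.6.

K_p = 15.6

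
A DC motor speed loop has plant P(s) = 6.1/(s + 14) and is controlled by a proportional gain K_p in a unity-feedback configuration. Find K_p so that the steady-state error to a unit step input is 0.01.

K_p = 227

For a type-0 loop with proportional control, e_ss = 1/(1 + K_p·P(0)).
P(0) = 0.4357. Require 1/(1 + K_p·0.4357) = 0.01, so 1 + 0.4357·K_p = 100.
K_p = (100 − 1)/0.4357 = 227.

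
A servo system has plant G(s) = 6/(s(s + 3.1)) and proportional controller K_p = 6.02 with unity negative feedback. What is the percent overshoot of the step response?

43.2%

The closed-loop denominator s² + 3.1s + 36.12 gives ω_n = √36.12 = 6.01 and ζ = 3.1/(2ω_n) = 0.2579.
%OS = 100·exp(−πζ/√(1−ζ²)) = 100·exp(−π·0.2579/√0.9335) = 43.2%.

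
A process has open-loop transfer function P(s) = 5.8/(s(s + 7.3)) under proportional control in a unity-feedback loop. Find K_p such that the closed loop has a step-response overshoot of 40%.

From %OS = 100·exp(−πζ/√(1−ζ²)) = 40%, ζ = −ln(0.4)/√(π²+ln²(0.4)) = 0.28.
Characteristic equation s² + 7.3s + 5.8K_p = 0 gives ζ = 7.3/(2√(5.8K_p)).
Setting ζ = 0.28: √(5.8K_p) = 7.3/(2·0.28) = 13.04, so K_p = 169.9/5.8 = 29.3.

K_p = 29.3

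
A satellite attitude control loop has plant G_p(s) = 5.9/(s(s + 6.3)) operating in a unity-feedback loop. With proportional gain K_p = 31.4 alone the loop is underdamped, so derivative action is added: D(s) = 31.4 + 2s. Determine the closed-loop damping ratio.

Forward path: (31.4 + 2s)·5.9/(s(s+6.3)). The closed-loop characteristic equation is s² + (6.3 + 5.9·2)s + 5.9·31.4 = 0.
That is s² + 18.1s + 185.3 = 0, so ω_n = 13.61 rad/s and ζ = 18.1/(2·13.61) = 0.6649.

ζ = 0.665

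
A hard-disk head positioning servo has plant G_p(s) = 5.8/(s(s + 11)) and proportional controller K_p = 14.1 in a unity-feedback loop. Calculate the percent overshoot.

9.01%

The closed-loop denominator s² + 11s + 81.78 gives ω_n = √81.78 = 9.043 and ζ = 11/(2ω_n) = 0.6082.
%OS = 100·exp(−πζ/√(1−ζ²)) = 100·exp(−π·0.6082/√0.6301) = 9.01%.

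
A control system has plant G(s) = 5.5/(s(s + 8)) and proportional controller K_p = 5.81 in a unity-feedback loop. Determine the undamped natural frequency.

ω_n = 5.65 rad/s

The closed-loop denominator is s(s+8) + 5.81·5.5 = s² + 8s + 31.95.
So ω_n² = 31.95 ⇒ ω_n = 5.653 rad/s, and ζ = 8/(2ω_n) = 0.708.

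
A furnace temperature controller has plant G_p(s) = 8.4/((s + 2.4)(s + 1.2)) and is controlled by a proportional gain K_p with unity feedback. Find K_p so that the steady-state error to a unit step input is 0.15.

K_p = 1.94

Steady-state error for a unit step on this type-0 loop is 1/(1 + K_p·G_p(0)).
G_p(0) = 2.917. Require 1/(1 + K_p·2.917) = 0.15, so 1 + 2.917·K_p = 6.667.
K_p = (6.667 − 1)/2.917 = 1.94.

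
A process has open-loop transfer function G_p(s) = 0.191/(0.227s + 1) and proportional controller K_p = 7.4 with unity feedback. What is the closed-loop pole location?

s = -10.63

Closed loop: T(s) = K_p·G_p/(1+K_p·G_p) = 1.413/(0.227s + 1 + 1.413), with pole at s = −(1 + 1.413)/0.227 = −10.63.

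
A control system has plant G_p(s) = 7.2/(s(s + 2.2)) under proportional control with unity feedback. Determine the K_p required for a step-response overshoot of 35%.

K_p = 1.67

From %OS = 100·exp(−πζ/√(1−ζ²)) = 35%, ζ = −ln(0.35)/√(π²+ln²(0.35)) = 0.3169.
Characteristic equation s² + 2.2s + 7.2K_p = 0 gives ζ = 2.2/(2√(7.2K_p)).
Setting ζ = 0.3169: √(7.2K_p) = 2.2/(2·0.3169) = 3.471, so K_p = 12.05/7.2 = 1.67.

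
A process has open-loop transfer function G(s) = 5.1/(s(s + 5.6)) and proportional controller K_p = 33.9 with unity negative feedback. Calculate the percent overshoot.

Closed-loop characteristic equation: s² + 5.6s + 172.9 = 0, so ω_n = 13.15 rad/s and ζ = 5.6/(2·13.15) = 0.2129.
%OS = 100·exp(−πζ/√(1−ζ²)) = 100·exp(−π·0.2129/√0.9547) = 50.4%.

50.4%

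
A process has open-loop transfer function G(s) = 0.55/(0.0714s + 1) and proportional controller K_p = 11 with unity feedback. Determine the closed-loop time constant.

τ = 0.0101 s

Closed loop: T(s) = K_p·G/(1+K_p·G) = 6.05/(0.0714s + 1 + 6.05), with pole at s = −(1 + 6.05)/0.0714 = −98.74.
Closed-loop time constant τ = 1/98.74 = 0.0101 s.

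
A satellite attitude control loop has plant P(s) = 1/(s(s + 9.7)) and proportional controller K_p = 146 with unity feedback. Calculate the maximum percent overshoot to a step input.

Closed-loop characteristic equation: s² + 9.7s + 146 = 0, so ω_n = 12.08 rad/s and ζ = 9.7/(2·12.08) = 0.4014.
%OS = 100·exp(−πζ/√(1−ζ²)) = 100·exp(−π·0.4014/√0.8389) = 25.2%.

25.2%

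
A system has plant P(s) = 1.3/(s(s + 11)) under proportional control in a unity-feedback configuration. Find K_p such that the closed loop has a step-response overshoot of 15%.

From %OS = 100·exp(−πζ/√(1−ζ²)) = 15%, ζ = −ln(0.15)/√(π²+ln²(0.15)) = 0.5169.
Characteristic equation s² + 11s + 1.3K_p = 0 gives ζ = 11/(2√(1.3K_p)).
Setting ζ = 0.5169: √(1.3K_p) = 11/(2·0.5169) = 10.64, so K_p = 113.2/1.3 = 87.1.

K_p = 87.1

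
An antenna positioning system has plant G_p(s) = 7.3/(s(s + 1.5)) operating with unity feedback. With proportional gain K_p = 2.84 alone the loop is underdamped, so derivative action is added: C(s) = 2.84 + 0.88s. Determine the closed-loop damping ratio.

Forward path: (2.84 + 0.88s)·7.3/(s(s+1.5)). The closed-loop characteristic equation is s² + (1.5 + 7.3·0.88)s + 7.3·2.84 = 0.
That is s² + 7.924s + 20.73 = 0, so ω_n = 4.553 rad/s and ζ = 7.924/(2·4.553) = 0.8701.

ζ = 0.87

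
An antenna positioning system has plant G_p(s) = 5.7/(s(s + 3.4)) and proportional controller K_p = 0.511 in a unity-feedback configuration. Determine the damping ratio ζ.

ζ = 0.996

With unity feedback the closed-loop characteristic equation is s² + 3.4s + 0.511·5.7 = s² + 3.4s + 2.913 = 0.
Matching s² + 2ζω_n s + ω_n²: ω_n = √2.913 = 1.707 rad/s and 2ζω_n = 3.4, so ζ = 3.4/(2·1.707) = 0.996.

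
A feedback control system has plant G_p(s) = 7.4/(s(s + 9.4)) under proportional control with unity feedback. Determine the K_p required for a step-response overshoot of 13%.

From %OS = 100·exp(−πζ/√(1−ζ²)) = 13%, ζ = −ln(0.13)/√(π²+ln²(0.13)) = 0.5446.
Characteristic equation s² + 9.4s + 7.4K_p = 0 gives ζ = 9.4/(2√(7.4K_p)).
Setting ζ = 0.5446: √(7.4K_p) = 9.4/(2·0.5446) = 8.629, so K_p = 74.47/7.4 = 10.1.

K_p = 10.1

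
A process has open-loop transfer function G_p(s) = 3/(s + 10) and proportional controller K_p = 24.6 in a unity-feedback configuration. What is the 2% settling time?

T_s ≈ 0.0477 s

Closed-loop transfer function: T(s) = K_p·G_p(s)/(1 + K_p·G_p(s)) = 73.8/(s + 10 + 73.8) = 73.8/(s + 83.8).
Time constant τ = 1/83.8 = 0.01193 s, so the 2% settling time is about 4τ = 0.0477 s.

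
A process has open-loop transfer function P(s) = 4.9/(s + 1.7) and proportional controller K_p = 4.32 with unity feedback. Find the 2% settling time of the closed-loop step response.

Closed-loop transfer function: T(s) = K_p·P(s)/(1 + K_p·P(s)) = 21.17/(s + 1.7 + 21.17) = 21.17/(s + 22.87).
Time constant τ = 1/22.87 = 0.04373 s, so the 2% settling time is about 4τ = 0.175 s.

T_s ≈ 0.175 s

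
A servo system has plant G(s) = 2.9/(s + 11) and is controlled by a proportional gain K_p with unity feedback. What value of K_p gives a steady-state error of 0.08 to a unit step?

K_p = 43.6

The loop is type 0, so e_ss(step) = 1/(1 + K_pos) with K_pos = K_p·G(0).
G(0) = 0.2636. Require 1/(1 + K_p·0.2636) = 0.08, so 1 + 0.2636·K_p = 12.5.
K_p = (12.5 − 1)/0.2636 = 43.6.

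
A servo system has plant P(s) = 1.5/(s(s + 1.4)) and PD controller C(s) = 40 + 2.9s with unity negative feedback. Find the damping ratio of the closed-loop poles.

Forward path: (40 + 2.9s)·1.5/(s(s+1.4)). The closed-loop characteristic equation is s² + (1.4 + 1.5·2.9)s + 1.5·40 = 0.
That is s² + 5.75s + 60 = 0, so ω_n = 7.746 rad/s and ζ = 5.75/(2·7.746) = 0.3712.

ζ = 0.371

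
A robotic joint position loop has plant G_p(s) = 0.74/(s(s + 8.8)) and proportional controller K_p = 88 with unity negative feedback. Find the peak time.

From 1 + K_pG_p(s) = 0: s² + 8.8s + 65.12 = 0 ⇒ ω_n = 8.07, ζ = 0.5452.
Damped frequency ω_d = ω_n√(1−ζ²) = 6.765 rad/s, so peak time T_p = π/ω_d = 0.464 s.

T_p = 0.464 s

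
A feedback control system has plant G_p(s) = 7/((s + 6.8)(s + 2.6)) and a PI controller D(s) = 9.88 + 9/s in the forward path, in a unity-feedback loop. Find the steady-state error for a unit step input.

0

The open loop D(s)G_p(s) has a pole at the origin (type 1), so the static position error constant is infinite and e_ss = 1/(1+∞) = 0.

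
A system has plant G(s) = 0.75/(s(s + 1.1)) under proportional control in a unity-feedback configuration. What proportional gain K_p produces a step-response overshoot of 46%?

K_p = 7

From %OS = 100·exp(−πζ/√(1−ζ²)) = 46%, ζ = −ln(0.46)/√(π²+ln²(0.46)) = 0.24.
Characteristic equation s² + 1.1s + 0.75K_p = 0 gives ζ = 1.1/(2√(0.75K_p)).
Setting ζ = 0.24: √(0.75K_p) = 1.1/(2·0.24) = 2.292, so K_p = 5.254/0.75 = 7.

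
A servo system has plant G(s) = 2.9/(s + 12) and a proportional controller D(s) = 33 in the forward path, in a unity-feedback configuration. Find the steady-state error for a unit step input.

The loop is type 0. Static position error constant K_pos = D(0)·G(0) = 33·0.2417 = 7.975.
Steady-state error to a unit step: e_ss = 1/(1+K_pos) = 1/8.975 = 0.111.

0.111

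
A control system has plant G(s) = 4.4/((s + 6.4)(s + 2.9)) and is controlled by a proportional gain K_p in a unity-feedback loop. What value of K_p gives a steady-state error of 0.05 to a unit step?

The loop is type 0, so e_ss(step) = 1/(1 + K_pos) with K_pos = K_p·G(0).
G(0) = 0.2371. Require 1/(1 + K_p·0.2371) = 0.05, so 1 + 0.2371·K_p = 20.
K_p = (20 − 1)/0.2371 = 80.1.

K_p = 80.1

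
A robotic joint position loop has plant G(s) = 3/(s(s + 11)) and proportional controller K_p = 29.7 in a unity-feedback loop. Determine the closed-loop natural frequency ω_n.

The closed-loop denominator is s(s+11) + 29.7·3 = s² + 11s + 89.1.
So ω_n² = 89.1 ⇒ ω_n = 9.439 rad/s, and ζ = 11/(2ω_n) = 0.583.

ω_n = 9.44 rad/s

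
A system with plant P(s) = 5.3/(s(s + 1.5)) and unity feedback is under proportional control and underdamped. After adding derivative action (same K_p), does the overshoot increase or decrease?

The derivative term adds K·K_d to the s-coefficient of the characteristic equation, raising 2ζω_n while ω_n is unchanged; ζ increases, so overshoot decreases.

decrease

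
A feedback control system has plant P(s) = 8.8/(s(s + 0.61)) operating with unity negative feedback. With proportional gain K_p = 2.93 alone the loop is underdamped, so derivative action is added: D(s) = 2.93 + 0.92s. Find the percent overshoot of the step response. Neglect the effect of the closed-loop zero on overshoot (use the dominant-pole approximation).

0.535%

Forward path: (2.93 + 0.92s)·8.8/(s(s+0.61)). The closed-loop characteristic equation is s² + (0.61 + 8.8·0.92)s + 8.8·2.93 = 0.
That is s² + 8.706s + 25.78 = 0, so ω_n = 5.078 rad/s and ζ = 8.706/(2·5.078) = 0.8573.
%OS = 100·exp(−πζ/√(1−ζ²)) = 0.535%.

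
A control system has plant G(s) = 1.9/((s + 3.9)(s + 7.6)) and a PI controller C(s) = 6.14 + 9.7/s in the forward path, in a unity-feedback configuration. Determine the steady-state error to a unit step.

0

The open loop C(s)G(s) has a pole at the origin (type 1), so the static position error constant is infinite and e_ss = 1/(1+∞) = 0.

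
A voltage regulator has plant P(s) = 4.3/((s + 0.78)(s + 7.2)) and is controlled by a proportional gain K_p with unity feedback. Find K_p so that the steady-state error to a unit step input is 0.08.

For a type-0 loop with proportional control, e_ss = 1/(1 + K_p·P(0)).
P(0) = 0.7657. Require 1/(1 + K_p·0.7657) = 0.08, so 1 + 0.7657·K_p = 12.5.
K_p = (12.5 − 1)/0.7657 = 15.

K_p = 15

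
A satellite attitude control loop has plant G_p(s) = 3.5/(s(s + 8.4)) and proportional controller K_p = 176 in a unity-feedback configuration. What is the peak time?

T_p = 0.128 s

The closed-loop denominator s² + 8.4s + 616 gives ω_n = √616 = 24.82 and ζ = 8.4/(2ω_n) = 0.1692.
Damped frequency ω_d = ω_n√(1−ζ²) = 24.46 rad/s, so peak time T_p = π/ω_d = 0.128 s.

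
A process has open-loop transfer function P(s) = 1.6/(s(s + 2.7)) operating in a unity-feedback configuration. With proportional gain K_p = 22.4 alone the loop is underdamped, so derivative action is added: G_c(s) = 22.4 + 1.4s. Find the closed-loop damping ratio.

Forward path: (22.4 + 1.4s)·1.6/(s(s+2.7)). The closed-loop characteristic equation is s² + (2.7 + 1.6·1.4)s + 1.6·22.4 = 0.
That is s² + 4.94s + 35.84 = 0, so ω_n = 5.987 rad/s and ζ = 4.94/(2·5.987) = 0.4126.

ζ = 0.413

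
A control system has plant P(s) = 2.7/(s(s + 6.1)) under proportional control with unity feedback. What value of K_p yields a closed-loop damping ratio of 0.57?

K_p = 10.6

Closed-loop characteristic equation: s² + 6.1s + K_p·2.7 = 0.
So ω_n = √(2.7K_p) and 2ζω_n = 6.1, giving ζ = 6.1/(2√(2.7K_p)).
Setting ζ = 0.57: √(2.7K_p) = 6.1/(2·0.57) = 5.351, so K_p = 28.63/2.7 = 10.6.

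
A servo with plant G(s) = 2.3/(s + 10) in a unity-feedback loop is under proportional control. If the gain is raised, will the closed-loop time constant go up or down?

decrease

Closed-loop pole is at s = −(10+K_p·2.3); larger K_p moves it further left, so τ = 1/(10+K_p·2.3) decreases.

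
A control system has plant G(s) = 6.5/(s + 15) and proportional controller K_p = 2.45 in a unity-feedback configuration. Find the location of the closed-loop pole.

Closed-loop transfer function: T(s) = K_p·G(s)/(1 + K_p·G(s)) = 15.93/(s + 15 + 15.93) = 15.93/(s + 30.93).
The closed-loop pole is at s = −30.93.

s = -30.93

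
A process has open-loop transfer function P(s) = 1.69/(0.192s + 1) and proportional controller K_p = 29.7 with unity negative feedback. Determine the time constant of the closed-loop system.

τ = 0.00375 s

Closed loop: T(s) = K_p·P/(1+K_p·P) = 50.19/(0.192s + 1 + 50.19), with pole at s = −(1 + 50.19)/0.192 = −266.6.
Closed-loop time constant τ = 1/266.6 = 0.00375 s.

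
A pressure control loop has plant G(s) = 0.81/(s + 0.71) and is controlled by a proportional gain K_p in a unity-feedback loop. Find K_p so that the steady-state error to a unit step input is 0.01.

K_p = 86.8

For a type-0 loop with proportional control, e_ss = 1/(1 + K_p·G(0)).
G(0) = 1.141. Require 1/(1 + K_p·1.141) = 0.01, so 1 + 1.141·K_p = 100.
K_p = (100 − 1)/1.141 = 86.8.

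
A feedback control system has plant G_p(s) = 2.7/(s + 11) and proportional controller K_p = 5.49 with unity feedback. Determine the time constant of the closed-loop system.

Closed-loop transfer function: T(s) = K_p·G_p(s)/(1 + K_p·G_p(s)) = 14.82/(s + 11 + 14.82) = 14.82/(s + 25.82).
Time constant τ = 1/25.82 = 0.0387 s.

τ = 0.0387 s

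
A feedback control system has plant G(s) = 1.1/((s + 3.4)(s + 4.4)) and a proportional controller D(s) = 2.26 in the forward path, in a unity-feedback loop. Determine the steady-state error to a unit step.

0.858

The loop is type 0. Static position error constant K_pos = D(0)·G(0) = 2.26·0.07353 = 0.1662.
Steady-state error to a unit step: e_ss = 1/(1+K_pos) = 1/1.166 = 0.858.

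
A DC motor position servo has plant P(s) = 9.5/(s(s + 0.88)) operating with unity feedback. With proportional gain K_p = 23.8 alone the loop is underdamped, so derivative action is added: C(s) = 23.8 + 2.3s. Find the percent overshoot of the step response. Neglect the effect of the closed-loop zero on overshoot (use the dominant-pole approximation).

Forward path: (23.8 + 2.3s)·9.5/(s(s+0.88)). The closed-loop characteristic equation is s² + (0.88 + 9.5·2.3)s + 9.5·23.8 = 0.
That is s² + 22.73s + 226.1 = 0, so ω_n = 15.04 rad/s and ζ = 22.73/(2·15.04) = 0.7558.
%OS = 100·exp(−πζ/√(1−ζ²)) = 2.66%.

2.66%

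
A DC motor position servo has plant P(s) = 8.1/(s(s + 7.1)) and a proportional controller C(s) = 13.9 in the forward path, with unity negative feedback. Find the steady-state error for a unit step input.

The open loop C(s)P(s) has a pole at the origin (type 1), so the static position error constant is infinite and e_ss = 1/(1+∞) = 0.

0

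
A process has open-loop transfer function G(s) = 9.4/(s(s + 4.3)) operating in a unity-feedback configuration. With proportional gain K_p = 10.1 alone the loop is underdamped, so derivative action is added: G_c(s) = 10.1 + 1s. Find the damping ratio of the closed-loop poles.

Forward path: (10.1 + 1s)·9.4/(s(s+4.3)). The closed-loop characteristic equation is s² + (4.3 + 9.4·1)s + 9.4·10.1 = 0.
That is s² + 13.7s + 94.94 = 0, so ω_n = 9.744 rad/s and ζ = 13.7/(2·9.744) = 0.703.

ζ = 0.703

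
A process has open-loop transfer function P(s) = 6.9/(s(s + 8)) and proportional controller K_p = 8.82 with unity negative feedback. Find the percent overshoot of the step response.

15.3%

Closed-loop characteristic equation: s² + 8s + 60.86 = 0, so ω_n = 7.801 rad/s and ζ = 8/(2·7.801) = 0.5127.
%OS = 100·exp(−πζ/√(1−ζ²)) = 100·exp(−π·0.5127/√0.7371) = 15.3%.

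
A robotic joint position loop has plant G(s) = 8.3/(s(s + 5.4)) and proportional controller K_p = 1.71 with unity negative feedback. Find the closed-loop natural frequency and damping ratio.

ω_n = 3.77 rad/s, ζ = 0.717

The closed-loop denominator is s(s+5.4) + 1.71·8.3 = s² + 5.4s + 14.19.
So ω_n² = 14.19 ⇒ ω_n = 3.767 rad/s, and ζ = 5.4/(2ω_n) = 0.717.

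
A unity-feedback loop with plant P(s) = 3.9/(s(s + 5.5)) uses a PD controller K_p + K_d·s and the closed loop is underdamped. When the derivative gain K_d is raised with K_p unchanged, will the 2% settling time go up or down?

Characteristic equation s² + (5.5 + 3.9K_d)s + 3.9K_p = 0: raising K_d increases ζω_n = (5.5+3.9K_d)/2 while the loop stays underdamped, so T_s ≈ 4/(ζω_n) decreases.

decrease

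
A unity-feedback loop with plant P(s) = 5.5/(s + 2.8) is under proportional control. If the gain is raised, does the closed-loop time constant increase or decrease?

decrease

Closed-loop pole is at s = −(2.8+K_p·5.5); larger K_p moves it further left, so τ = 1/(2.8+K_p·5.5) decreases.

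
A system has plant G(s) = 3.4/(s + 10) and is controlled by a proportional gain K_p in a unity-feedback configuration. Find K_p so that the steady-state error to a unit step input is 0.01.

The loop is type 0, so e_ss(step) = 1/(1 + K_pos) with K_pos = K_p·G(0).
G(0) = 0.34. Require 1/(1 + K_p·0.34) = 0.01, so 1 + 0.34·K_p = 100.
K_p = (100 − 1)/0.34 = 291.

K_p = 291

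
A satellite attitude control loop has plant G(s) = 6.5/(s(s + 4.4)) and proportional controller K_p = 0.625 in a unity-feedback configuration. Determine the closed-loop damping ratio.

ζ = 1.09

With unity feedback the closed-loop characteristic equation is s² + 4.4s + 0.625·6.5 = s² + 4.4s + 4.062 = 0.
So ω_n² = 4.062 ⇒ ω_n = 2.016 rad/s, and ζ = 4.4/(2ω_n) = 1.09.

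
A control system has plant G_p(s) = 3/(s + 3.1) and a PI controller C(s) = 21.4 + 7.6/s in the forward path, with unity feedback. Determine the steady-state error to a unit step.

The open loop C(s)G_p(s) has a pole at the origin (type 1), so the static position error constant is infinite and e_ss = 1/(1+∞) = 0.

0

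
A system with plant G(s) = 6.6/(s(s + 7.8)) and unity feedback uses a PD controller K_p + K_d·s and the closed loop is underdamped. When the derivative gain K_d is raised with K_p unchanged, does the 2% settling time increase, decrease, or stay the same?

decrease

Characteristic equation s² + (7.8 + 6.6K_d)s + 6.6K_p = 0: raising K_d increases ζω_n = (7.8+6.6K_d)/2 while the loop stays underdamped, so T_s ≈ 4/(ζω_n) decreases.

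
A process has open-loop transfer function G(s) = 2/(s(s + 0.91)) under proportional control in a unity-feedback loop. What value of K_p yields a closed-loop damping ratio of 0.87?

Closed-loop characteristic equation: s² + 0.91s + K_p·2 = 0.
So ω_n = √(2K_p) and 2ζω_n = 0.91, giving ζ = 0.91/(2√(2K_p)).
Setting ζ = 0.87: √(2K_p) = 0.91/(2·0.87) = 0.523, so K_p = 0.2735/2 = 0.137.

K_p = 0.137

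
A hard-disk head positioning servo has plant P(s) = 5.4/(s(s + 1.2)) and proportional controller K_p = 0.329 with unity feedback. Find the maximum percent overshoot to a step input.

20.5%

From 1 + K_pP(s) = 0: s² + 1.2s + 1.777 = 0 ⇒ ω_n = 1.333, ζ = 0.4501.
%OS = 100·exp(−πζ/√(1−ζ²)) = 100·exp(−π·0.4501/√0.7974) = 20.5%.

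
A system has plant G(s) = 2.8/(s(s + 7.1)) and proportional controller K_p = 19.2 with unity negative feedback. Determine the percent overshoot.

17.6%

From 1 + K_pG(s) = 0: s² + 7.1s + 53.76 = 0 ⇒ ω_n = 7.332, ζ = 0.4842.
%OS = 100·exp(−πζ/√(1−ζ²)) = 100·exp(−π·0.4842/√0.7656) = 17.6%.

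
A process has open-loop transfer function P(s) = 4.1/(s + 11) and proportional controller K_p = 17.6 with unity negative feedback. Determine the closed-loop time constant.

Closed-loop transfer function: T(s) = K_p·P(s)/(1 + K_p·P(s)) = 72.16/(s + 11 + 72.16) = 72.16/(s + 83.16).
Time constant τ = 1/83.16 = 0.012 s.

τ = 0.012 s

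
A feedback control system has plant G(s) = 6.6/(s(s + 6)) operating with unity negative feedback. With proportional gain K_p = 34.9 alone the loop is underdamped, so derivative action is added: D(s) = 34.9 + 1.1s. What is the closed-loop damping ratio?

Forward path: (34.9 + 1.1s)·6.6/(s(s+6)). The closed-loop characteristic equation is s² + (6 + 6.6·1.1)s + 6.6·34.9 = 0.
That is s² + 13.26s + 230.3 = 0, so ω_n = 15.18 rad/s and ζ = 13.26/(2·15.18) = 0.4368.

ζ = 0.437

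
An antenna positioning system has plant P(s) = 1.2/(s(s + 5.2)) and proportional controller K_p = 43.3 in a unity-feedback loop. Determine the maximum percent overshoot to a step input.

29.7%

The closed-loop denominator s² + 5.2s + 51.96 gives ω_n = √51.96 = 7.208 and ζ = 5.2/(2ω_n) = 0.3607.
%OS = 100·exp(−πζ/√(1−ζ²)) = 100·exp(−π·0.3607/√0.8699) = 29.7%.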